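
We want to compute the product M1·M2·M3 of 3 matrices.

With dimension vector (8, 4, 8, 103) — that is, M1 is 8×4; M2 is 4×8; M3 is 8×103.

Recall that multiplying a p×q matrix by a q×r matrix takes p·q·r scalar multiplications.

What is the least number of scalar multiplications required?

Order (M1·(M2·M3)): (M2·M3): 4×8 by 8×103 → 4×103, cost 4·8·103 = 3296; (M1·(M2·M3)): 8×4 by 4×103 → 8×103, cost 8·4·103 = 3296; cumulative 6592. Total 6592.
Order ((M1·M2)·M3): (M1·M2): 8×4 by 4×8 → 8×8, cost 8·4·8 = 256; ((M1·M2)·M3): 8×8 by 8×103 → 8×103, cost 8·8·103 = 6592; cumulative 6848. Total 6848.
Minimum: 6592.

6592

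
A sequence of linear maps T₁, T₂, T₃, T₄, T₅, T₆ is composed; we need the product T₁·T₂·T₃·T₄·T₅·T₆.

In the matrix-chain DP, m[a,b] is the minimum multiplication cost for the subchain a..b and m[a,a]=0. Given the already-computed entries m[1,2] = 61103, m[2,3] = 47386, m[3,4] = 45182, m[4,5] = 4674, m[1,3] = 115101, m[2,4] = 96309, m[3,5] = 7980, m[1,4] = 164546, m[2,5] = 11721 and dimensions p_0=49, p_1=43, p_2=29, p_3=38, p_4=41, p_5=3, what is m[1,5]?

18042

m[1,5] = min over k∈[1,4] of m[1,k]+m[k+1,5]+p_{0}·p_k·p_{5}.
k=1: 0 + 11721 + 49·43·3 = 18042; k=2: 61103 + 7980 + 49·29·3 = 73346; k=3: 115101 + 4674 + 49·38·3 = 125361; k=4: 164546 + 0 + 49·41·3 = 170573.
Minimum: 18042 at k=1.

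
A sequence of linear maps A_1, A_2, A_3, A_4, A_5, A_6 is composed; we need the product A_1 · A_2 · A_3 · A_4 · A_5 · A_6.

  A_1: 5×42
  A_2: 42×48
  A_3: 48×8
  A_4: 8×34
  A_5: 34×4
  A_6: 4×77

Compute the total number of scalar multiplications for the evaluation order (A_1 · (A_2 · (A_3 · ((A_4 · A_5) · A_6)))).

204522

(A_4 · A_5): 8×34 by 34×4 → 8×4, cost 8·34·4 = 1088
((A_4 · A_5) · A_6): 8×4 by 4×77 → 8×77, cost 8·4·77 = 2464; cumulative 3552
(A_3 · ((A_4 · A_5) · A_6)): 48×8 by 8×77 → 48×77, cost 48·8·77 = 29568; cumulative 33120
(A_2 · (A_3 · ((A_4 · A_5) · A_6))): 42×48 by 48×77 → 42×77, cost 42·48·77 = 155232; cumulative 188352
(A_1 · (A_2 · (A_3 · ((A_4 · A_5) · A_6)))): 5×42 by 42×77 → 5×77, cost 5·42·77 = 16170; cumulative 204522
Total: 204522 scalar multiplications.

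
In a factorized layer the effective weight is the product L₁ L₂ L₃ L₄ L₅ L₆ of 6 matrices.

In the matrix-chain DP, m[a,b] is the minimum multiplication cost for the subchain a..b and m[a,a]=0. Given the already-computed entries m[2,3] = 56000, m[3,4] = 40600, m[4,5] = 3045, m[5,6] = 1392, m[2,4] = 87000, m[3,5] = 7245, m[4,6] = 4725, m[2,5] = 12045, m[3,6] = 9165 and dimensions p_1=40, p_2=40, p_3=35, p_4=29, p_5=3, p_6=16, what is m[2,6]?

m[2,6] = min over k∈[2,5] of m[2,k]+m[k+1,6]+p_{1}·p_k·p_{6}.
k=2: 0 + 9165 + 40·40·16 = 34765; k=3: 56000 + 4725 + 40·35·16 = 83125; k=4: 87000 + 1392 + 40·29·16 = 106952; k=5: 12045 + 0 + 40·3·16 = 13965.
Minimum: 13965 at k=5.

13965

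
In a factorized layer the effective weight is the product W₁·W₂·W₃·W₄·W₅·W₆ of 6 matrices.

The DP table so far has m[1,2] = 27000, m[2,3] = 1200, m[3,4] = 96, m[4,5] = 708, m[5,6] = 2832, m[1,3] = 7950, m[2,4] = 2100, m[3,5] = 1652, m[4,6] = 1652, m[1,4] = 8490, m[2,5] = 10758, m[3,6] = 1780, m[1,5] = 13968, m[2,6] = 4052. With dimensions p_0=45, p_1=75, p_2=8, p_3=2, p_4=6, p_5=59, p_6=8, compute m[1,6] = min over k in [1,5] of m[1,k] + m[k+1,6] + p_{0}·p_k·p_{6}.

10322

m[1,6] = min over k∈[1,5] of m[1,k]+m[k+1,6]+p_{0}·p_k·p_{6}.
k=1: 0 + 4052 + 45·75·8 = 31052; k=2: 27000 + 1780 + 45·8·8 = 31660; k=3: 7950 + 1652 + 45·2·8 = 10322; k=4: 8490 + 2832 + 45·6·8 = 13482; k=5: 13968 + 0 + 45·59·8 = 35208.
Minimum: 10322 at k=3.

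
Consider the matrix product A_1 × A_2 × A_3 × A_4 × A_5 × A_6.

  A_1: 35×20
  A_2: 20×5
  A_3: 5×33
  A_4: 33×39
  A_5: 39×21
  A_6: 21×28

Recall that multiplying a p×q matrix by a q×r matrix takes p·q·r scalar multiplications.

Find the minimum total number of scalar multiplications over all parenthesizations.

21870

Adjacent pairs: A_1A_2 = 35·20·5 = 3500; A_2A_3 = 20·5·33 = 3300; A_3A_4 = 5·33·39 = 6435; A_4A_5 = 33·39·21 = 27027; A_5A_6 = 39·21·28 = 22932.
Length 3: A_1..A_3: k=1: 0+3300+35·20·33=26400; k=2: 3500+0+35·5·33=9275 → min 9275 | A_2..A_4: k=2: 0+6435+20·5·39=10335; k=3: 3300+0+20·33·39=29040 → min 10335 | A_3..A_5: k=3: 0+27027+5·33·21=30492; k=4: 6435+0+5·39·21=10530 → min 10530 | A_4..A_6: k=4: 0+22932+33·39·28=58968; k=5: 27027+0+33·21·28=46431 → min 46431.
Length 4: A_1..A_4: k=1: 0+10335+35·20·39=37635; k=2: 3500+6435+35·5·39=16760; k=3: 9275+0+35·33·39=54320 → min 16760 | A_2..A_5: k=2: 0+10530+20·5·21=12630; k=3: 3300+27027+20·33·21=44187; k=4: 10335+0+20·39·21=26715 → min 12630 | A_3..A_6: k=3: 0+46431+5·33·28=51051; k=4: 6435+22932+5·39·28=34827; k=5: 10530+0+5·21·28=13470 → min 13470.
Length 5: A_1..A_5: k=1: 0+12630+35·20·21=27330; k=2: 3500+10530+35·5·21=17705; k=3: 9275+27027+35·33·21=60557; k=4: 16760+0+35·39·21=45425 → min 17705 | A_2..A_6: k=2: 0+13470+20·5·28=16270; k=3: 3300+46431+20·33·28=68211; k=4: 10335+22932+20·39·28=55107; k=5: 12630+0+20·21·28=24390 → min 16270.
Length 6: A_1..A_6: k=1: 0+16270+35·20·28=35870; k=2: 3500+13470+35·5·28=21870; k=3: 9275+46431+35·33·28=88046; k=4: 16760+22932+35·39·28=77912; k=5: 17705+0+35·21·28=38285 → min 21870.
Optimal order: ((A_1 × A_2) × (((A_3 × A_4) × A_5) × A_6)) with cost 21870.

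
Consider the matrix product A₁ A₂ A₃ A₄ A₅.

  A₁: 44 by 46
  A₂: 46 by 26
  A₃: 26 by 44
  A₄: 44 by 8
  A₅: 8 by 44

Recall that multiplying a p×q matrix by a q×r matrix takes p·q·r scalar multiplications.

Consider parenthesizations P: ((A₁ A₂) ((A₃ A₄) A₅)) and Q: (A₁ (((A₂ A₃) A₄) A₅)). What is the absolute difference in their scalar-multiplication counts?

Order P = ((A₁ A₂) ((A₃ A₄) A₅)): (A₁ A₂): 44×46 by 46×26 → 44×26, cost 44·46·26 = 52624; (A₃ A₄): 26×44 by 44×8 → 26×8, cost 26·44·8 = 9152; ((A₃ A₄) A₅): 26×8 by 8×44 → 26×44, cost 26·8·44 = 9152; cumulative 18304; ((A₁ A₂) ((A₃ A₄) A₅)): 44×26 by 26×44 → 44×44, cost 44·26·44 = 50336; cumulative 121264. Total 121264.
Order Q = (A₁ (((A₂ A₃) A₄) A₅)): (A₂ A₃): 46×26 by 26×44 → 46×44, cost 46·26·44 = 52624; ((A₂ A₃) A₄): 46×44 by 44×8 → 46×8, cost 46·44·8 = 16192; cumulative 68816; (((A₂ A₃) A₄) A₅): 46×8 by 8×44 → 46×44, cost 46·8·44 = 16192; cumulative 85008; (A₁ (((A₂ A₃) A₄) A₅)): 44×46 by 46×44 → 44×44, cost 44·46·44 = 89056; cumulative 174064. Total 174064.
Difference: |121264 − 174064| = 52800.

52800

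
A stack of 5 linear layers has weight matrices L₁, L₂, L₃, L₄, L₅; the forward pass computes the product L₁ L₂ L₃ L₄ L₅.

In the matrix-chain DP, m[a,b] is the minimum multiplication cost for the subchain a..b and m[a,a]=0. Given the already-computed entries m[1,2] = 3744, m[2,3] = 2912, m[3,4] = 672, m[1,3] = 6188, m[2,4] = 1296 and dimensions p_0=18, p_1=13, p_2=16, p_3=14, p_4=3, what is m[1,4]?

m[1,4] = min over k∈[1,3] of m[1,k]+m[k+1,4]+p_{0}·p_k·p_{4}.
k=1: 0 + 1296 + 18·13·3 = 1998; k=2: 3744 + 672 + 18·16·3 = 5280; k=3: 6188 + 0 + 18·14·3 = 6944.
Minimum: 1998 at k=1.

1998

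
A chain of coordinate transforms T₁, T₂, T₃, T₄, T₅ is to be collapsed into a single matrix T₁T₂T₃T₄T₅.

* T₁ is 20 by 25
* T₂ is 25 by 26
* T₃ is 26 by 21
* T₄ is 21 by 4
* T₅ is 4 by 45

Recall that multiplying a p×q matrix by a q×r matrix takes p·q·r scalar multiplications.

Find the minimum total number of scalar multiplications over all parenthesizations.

10384

Adjacent pairs: T₁T₂ = 20·25·26 = 13000; T₂T₃ = 25·26·21 = 13650; T₃T₄ = 26·21·4 = 2184; T₄T₅ = 21·4·45 = 3780.
Length 3: T₁..T₃: k=1: 0+13650+20·25·21=24150; k=2: 13000+0+20·26·21=23920 → min 23920 | T₂..T₄: k=2: 0+2184+25·26·4=4784; k=3: 13650+0+25·21·4=15750 → min 4784 | T₃..T₅: k=3: 0+3780+26·21·45=28350; k=4: 2184+0+26·4·45=6864 → min 6864.
Length 4: T₁..T₄: k=1: 0+4784+20·25·4=6784; k=2: 13000+2184+20·26·4=17264; k=3: 23920+0+20·21·4=25600 → min 6784 | T₂..T₅: k=2: 0+6864+25·26·45=36114; k=3: 13650+3780+25·21·45=41055; k=4: 4784+0+25·4·45=9284 → min 9284.
Length 5: T₁..T₅: k=1: 0+9284+20·25·45=31784; k=2: 13000+6864+20·26·45=43264; k=3: 23920+3780+20·21·45=46600; k=4: 6784+0+20·4·45=10384 → min 10384.
Optimal order: ((T₁(T₂(T₃T₄)))T₅) with cost 10384.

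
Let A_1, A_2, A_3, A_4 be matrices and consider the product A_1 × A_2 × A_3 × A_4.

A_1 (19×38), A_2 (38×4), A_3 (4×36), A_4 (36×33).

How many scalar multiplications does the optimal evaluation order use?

10148

Adjacent pairs: A_1A_2 = 19·38·4 = 2888; A_2A_3 = 38·4·36 = 5472; A_3A_4 = 4·36·33 = 4752.
Length 3: A_1..A_3: k=1: 0+5472+19·38·36=31464; k=2: 2888+0+19·4·36=5624 → min 5624 | A_2..A_4: k=2: 0+4752+38·4·33=9768; k=3: 5472+0+38·36·33=50616 → min 9768.
Length 4: A_1..A_4: k=1: 0+9768+19·38·33=33594; k=2: 2888+4752+19·4·33=10148; k=3: 5624+0+19·36·33=28196 → min 10148.
Optimal order: ((A_1 × A_2) × (A_3 × A_4)) with cost 10148.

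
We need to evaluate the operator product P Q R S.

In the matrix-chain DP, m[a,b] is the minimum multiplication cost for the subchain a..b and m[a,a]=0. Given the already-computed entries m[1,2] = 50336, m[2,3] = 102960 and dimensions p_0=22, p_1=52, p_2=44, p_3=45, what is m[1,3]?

93896

m[1,3] = min over k∈[1,2] of m[1,k]+m[k+1,3]+p_{0}·p_k·p_{3}.
k=1: 0 + 102960 + 22·52·45 = 154440; k=2: 50336 + 0 + 22·44·45 = 93896.
Minimum: 93896 at k=2.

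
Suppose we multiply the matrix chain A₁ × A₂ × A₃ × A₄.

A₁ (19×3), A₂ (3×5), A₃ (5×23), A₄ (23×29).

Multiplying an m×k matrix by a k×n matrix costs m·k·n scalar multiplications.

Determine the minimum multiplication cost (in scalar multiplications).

Adjacent pairs: A₁A₂ = 19·3·5 = 285; A₂A₃ = 3·5·23 = 345; A₃A₄ = 5·23·29 = 3335.
Length 3: A₁..A₃: k=1: 0+345+19·3·23=1656; k=2: 285+0+19·5·23=2470 → min 1656 | A₂..A₄: k=2: 0+3335+3·5·29=3770; k=3: 345+0+3·23·29=2346 → min 2346.
Length 4: A₁..A₄: k=1: 0+2346+19·3·29=3999; k=2: 285+3335+19·5·29=6375; k=3: 1656+0+19·23·29=14329 → min 3999.
Optimal order: (A₁ × ((A₂ × A₃) × A₄)) with cost 3999.

3999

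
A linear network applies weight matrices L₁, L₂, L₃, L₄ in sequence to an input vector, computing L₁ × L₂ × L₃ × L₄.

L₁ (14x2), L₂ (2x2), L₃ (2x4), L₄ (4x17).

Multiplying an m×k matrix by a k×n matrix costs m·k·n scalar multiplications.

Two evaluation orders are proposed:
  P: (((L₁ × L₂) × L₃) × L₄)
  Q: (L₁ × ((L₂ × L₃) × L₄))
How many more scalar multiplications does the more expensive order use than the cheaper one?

492

Order P = (((L₁ × L₂) × L₃) × L₄): (L₁ × L₂): 14×2 by 2×2 → 14×2, cost 14·2·2 = 56; ((L₁ × L₂) × L₃): 14×2 by 2×4 → 14×4, cost 14·2·4 = 112; cumulative 168; (((L₁ × L₂) × L₃) × L₄): 14×4 by 4×17 → 14×17, cost 14·4·17 = 952; cumulative 1120. Total 1120.
Order Q = (L₁ × ((L₂ × L₃) × L₄)): (L₂ × L₃): 2×2 by 2×4 → 2×4, cost 2·2·4 = 16; ((L₂ × L₃) × L₄): 2×4 by 4×17 → 2×17, cost 2·4·17 = 136; cumulative 152; (L₁ × ((L₂ × L₃) × L₄)): 14×2 by 2×17 → 14×17, cost 14·2·17 = 476; cumulative 628. Total 628.
Difference: |1120 − 628| = 492.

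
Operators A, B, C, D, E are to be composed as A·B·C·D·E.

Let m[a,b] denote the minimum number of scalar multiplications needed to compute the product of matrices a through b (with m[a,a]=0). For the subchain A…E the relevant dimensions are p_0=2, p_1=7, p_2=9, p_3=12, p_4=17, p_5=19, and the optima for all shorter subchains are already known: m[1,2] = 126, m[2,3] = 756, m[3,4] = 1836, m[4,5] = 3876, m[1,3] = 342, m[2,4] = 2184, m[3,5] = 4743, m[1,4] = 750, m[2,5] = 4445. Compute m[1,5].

m[1,5] = min over k∈[1,4] of m[1,k]+m[k+1,5]+p_{0}·p_k·p_{5}.
k=1: 0 + 4445 + 2·7·19 = 4711; k=2: 126 + 4743 + 2·9·19 = 5211; k=3: 342 + 3876 + 2·12·19 = 4674; k=4: 750 + 0 + 2·17·19 = 1396.
Minimum: 1396 at k=4.

1396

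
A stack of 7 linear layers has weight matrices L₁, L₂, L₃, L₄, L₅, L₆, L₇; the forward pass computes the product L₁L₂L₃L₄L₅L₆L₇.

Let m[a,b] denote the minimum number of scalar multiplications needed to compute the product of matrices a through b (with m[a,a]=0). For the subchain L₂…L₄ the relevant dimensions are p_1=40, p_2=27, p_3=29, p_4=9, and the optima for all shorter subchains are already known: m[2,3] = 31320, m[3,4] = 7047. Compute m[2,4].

16767

m[2,4] = min over k∈[2,3] of m[2,k]+m[k+1,4]+p_{1}·p_k·p_{4}.
k=2: 0 + 7047 + 40·27·9 = 16767; k=3: 31320 + 0 + 40·29·9 = 41760.
Minimum: 16767 at k=2.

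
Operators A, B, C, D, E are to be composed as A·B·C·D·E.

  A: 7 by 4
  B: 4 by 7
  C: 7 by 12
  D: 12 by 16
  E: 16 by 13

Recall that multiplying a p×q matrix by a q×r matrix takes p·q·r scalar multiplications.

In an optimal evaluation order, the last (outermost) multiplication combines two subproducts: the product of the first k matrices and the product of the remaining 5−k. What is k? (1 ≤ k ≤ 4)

Adjacent pairs: AB = 7·4·7 = 196; BC = 4·7·12 = 336; CD = 7·12·16 = 1344; DE = 12·16·13 = 2496.
Length 3: A..C: k=1: 0+336+7·4·12=672; k=2: 196+0+7·7·12=784 → min 672 | B..D: k=2: 0+1344+4·7·16=1792; k=3: 336+0+4·12·16=1104 → min 1104 | C..E: k=3: 0+2496+7·12·13=3588; k=4: 1344+0+7·16·13=2800 → min 2800.
Length 4: A..D: k=1: 0+1104+7·4·16=1552; k=2: 196+1344+7·7·16=2324; k=3: 672+0+7·12·16=2016 → min 1552 | B..E: k=2: 0+2800+4·7·13=3164; k=3: 336+2496+4·12·13=3456; k=4: 1104+0+4·16·13=1936 → min 1936.
Top-level splits: k=1: (A..A)·(B..E) → 0+1936+7·4·13 = 2300; k=2: (A..B)·(C..E) → 196+2800+7·7·13 = 3633; k=3: (A..C)·(D..E) → 672+2496+7·12·13 = 4260; k=4: (A..D)·(E..E) → 1552+0+7·16·13 = 3008.
Best split is after A, i.e. k = 1.

1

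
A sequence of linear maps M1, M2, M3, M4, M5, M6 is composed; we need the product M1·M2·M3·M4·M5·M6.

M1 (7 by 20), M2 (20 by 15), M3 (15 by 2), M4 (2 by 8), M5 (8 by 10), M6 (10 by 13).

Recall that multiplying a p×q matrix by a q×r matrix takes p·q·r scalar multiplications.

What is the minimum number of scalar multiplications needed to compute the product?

1482

Adjacent pairs: M1M2 = 7·20·15 = 2100; M2M3 = 20·15·2 = 600; M3M4 = 15·2·8 = 240; M4M5 = 2·8·10 = 160; M5M6 = 8·10·13 = 1040.
Length 3: M1..M3: k=1: 0+600+7·20·2=880; k=2: 2100+0+7·15·2=2310 → min 880 | M2..M4: k=2: 0+240+20·15·8=2640; k=3: 600+0+20·2·8=920 → min 920 | M3..M5: k=3: 0+160+15·2·10=460; k=4: 240+0+15·8·10=1440 → min 460 | M4..M6: k=4: 0+1040+2·8·13=1248; k=5: 160+0+2·10·13=420 → min 420.
Length 4: M1..M4: k=1: 0+920+7·20·8=2040; k=2: 2100+240+7·15·8=3180; k=3: 880+0+7·2·8=992 → min 992 | M2..M5: k=2: 0+460+20·15·10=3460; k=3: 600+160+20·2·10=1160; k=4: 920+0+20·8·10=2520 → min 1160 | M3..M6: k=3: 0+420+15·2·13=810; k=4: 240+1040+15·8·13=2840; k=5: 460+0+15·10·13=2410 → min 810.
Length 5: M1..M5: k=1: 0+1160+7·20·10=2560; k=2: 2100+460+7·15·10=3610; k=3: 880+160+7·2·10=1180; k=4: 992+0+7·8·10=1552 → min 1180 | M2..M6: k=2: 0+810+20·15·13=4710; k=3: 600+420+20·2·13=1540; k=4: 920+1040+20·8·13=4040; k=5: 1160+0+20·10·13=3760 → min 1540.
Length 6: M1..M6: k=1: 0+1540+7·20·13=3360; k=2: 2100+810+7·15·13=4275; k=3: 880+420+7·2·13=1482; k=4: 992+1040+7·8·13=2760; k=5: 1180+0+7·10·13=2090 → min 1482.
Optimal order: ((M1·(M2·M3))·((M4·M5)·M6)) with cost 1482.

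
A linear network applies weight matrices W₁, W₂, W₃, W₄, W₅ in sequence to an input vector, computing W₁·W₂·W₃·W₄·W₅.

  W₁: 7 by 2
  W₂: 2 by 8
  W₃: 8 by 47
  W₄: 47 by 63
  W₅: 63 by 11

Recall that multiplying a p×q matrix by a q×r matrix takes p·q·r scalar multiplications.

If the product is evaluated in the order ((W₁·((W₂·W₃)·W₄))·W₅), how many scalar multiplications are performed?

(W₂·W₃): 2×8 by 8×47 → 2×47, cost 2·8·47 = 752
((W₂·W₃)·W₄): 2×47 by 47×63 → 2×63, cost 2·47·63 = 5922; cumulative 6674
(W₁·((W₂·W₃)·W₄)): 7×2 by 2×63 → 7×63, cost 7·2·63 = 882; cumulative 7556
((W₁·((W₂·W₃)·W₄))·W₅): 7×63 by 63×11 → 7×11, cost 7·63·11 = 4851; cumulative 12407
Total: 12407 scalar multiplications.

12407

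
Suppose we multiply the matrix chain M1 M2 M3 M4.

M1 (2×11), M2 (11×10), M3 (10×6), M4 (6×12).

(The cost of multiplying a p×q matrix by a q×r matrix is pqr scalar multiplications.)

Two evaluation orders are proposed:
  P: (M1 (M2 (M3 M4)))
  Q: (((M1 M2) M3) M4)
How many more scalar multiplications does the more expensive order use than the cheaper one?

1820

Order P = (M1 (M2 (M3 M4))): (M3 M4): 10×6 by 6×12 → 10×12, cost 10·6·12 = 720; (M2 (M3 M4)): 11×10 by 10×12 → 11×12, cost 11·10·12 = 1320; cumulative 2040; (M1 (M2 (M3 M4))): 2×11 by 11×12 → 2×12, cost 2·11·12 = 264; cumulative 2304. Total 2304.
Order Q = (((M1 M2) M3) M4): (M1 M2): 2×11 by 11×10 → 2×10, cost 2·11·10 = 220; ((M1 M2) M3): 2×10 by 10×6 → 2×6, cost 2·10·6 = 120; cumulative 340; (((M1 M2) M3) M4): 2×6 by 6×12 → 2×12, cost 2·6·12 = 144; cumulative 484. Total 484.
Difference: |2304 − 484| = 1820.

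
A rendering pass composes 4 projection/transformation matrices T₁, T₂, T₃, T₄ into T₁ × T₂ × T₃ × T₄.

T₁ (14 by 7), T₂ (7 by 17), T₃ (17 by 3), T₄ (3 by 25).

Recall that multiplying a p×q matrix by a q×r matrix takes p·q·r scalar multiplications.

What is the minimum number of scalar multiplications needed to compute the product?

Adjacent pairs: T₁T₂ = 14·7·17 = 1666; T₂T₃ = 7·17·3 = 357; T₃T₄ = 17·3·25 = 1275.
Length 3: T₁..T₃: k=1: 0+357+14·7·3=651; k=2: 1666+0+14·17·3=2380 → min 651 | T₂..T₄: k=2: 0+1275+7·17·25=4250; k=3: 357+0+7·3·25=882 → min 882.
Length 4: T₁..T₄: k=1: 0+882+14·7·25=3332; k=2: 1666+1275+14·17·25=8891; k=3: 651+0+14·3·25=1701 → min 1701.
Optimal order: ((T₁ × (T₂ × T₃)) × T₄) with cost 1701.

1701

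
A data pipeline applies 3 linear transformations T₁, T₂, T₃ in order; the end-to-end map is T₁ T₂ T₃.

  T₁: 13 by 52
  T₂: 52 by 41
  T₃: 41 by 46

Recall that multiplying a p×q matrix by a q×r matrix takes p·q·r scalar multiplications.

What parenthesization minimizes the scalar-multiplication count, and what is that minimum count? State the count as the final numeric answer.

(T₁ (T₂ T₃)): cost 129168.
((T₁ T₂) T₃): cost 52234.
Optimal: ((T₁ T₂) T₃) with cost 52234.

52234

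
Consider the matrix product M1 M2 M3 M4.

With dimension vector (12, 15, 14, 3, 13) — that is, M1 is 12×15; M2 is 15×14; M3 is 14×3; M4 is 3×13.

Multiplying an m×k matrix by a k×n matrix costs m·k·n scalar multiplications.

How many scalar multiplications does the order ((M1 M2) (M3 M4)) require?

(M1 M2): 12×15 by 15×14 → 12×14, cost 12·15·14 = 2520
(M3 M4): 14×3 by 3×13 → 14×13, cost 14·3·13 = 546
((M1 M2) (M3 M4)): 12×14 by 14×13 → 12×13, cost 12·14·13 = 2184; cumulative 5250
Total: 5250 scalar multiplications.

5250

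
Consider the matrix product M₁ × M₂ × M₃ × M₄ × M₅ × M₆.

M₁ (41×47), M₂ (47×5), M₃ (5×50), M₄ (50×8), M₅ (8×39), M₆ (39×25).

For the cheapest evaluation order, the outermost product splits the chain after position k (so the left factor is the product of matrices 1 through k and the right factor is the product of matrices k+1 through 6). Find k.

Adjacent pairs: M₁M₂ = 41·47·5 = 9635; M₂M₃ = 47·5·50 = 11750; M₃M₄ = 5·50·8 = 2000; M₄M₅ = 50·8·39 = 15600; M₅M₆ = 8·39·25 = 7800.
Length 3: M₁..M₃: k=1: 0+11750+41·47·50=108100; k=2: 9635+0+41·5·50=19885 → min 19885 | M₂..M₄: k=2: 0+2000+47·5·8=3880; k=3: 11750+0+47·50·8=30550 → min 3880 | M₃..M₅: k=3: 0+15600+5·50·39=25350; k=4: 2000+0+5·8·39=3560 → min 3560 | M₄..M₆: k=4: 0+7800+50·8·25=17800; k=5: 15600+0+50·39·25=64350 → min 17800.
Length 4: M₁..M₄: k=1: 0+3880+41·47·8=19296; k=2: 9635+2000+41·5·8=13275; k=3: 19885+0+41·50·8=36285 → min 13275 | M₂..M₅: k=2: 0+3560+47·5·39=12725; k=3: 11750+15600+47·50·39=119000; k=4: 3880+0+47·8·39=18544 → min 12725 | M₃..M₆: k=3: 0+17800+5·50·25=24050; k=4: 2000+7800+5·8·25=10800; k=5: 3560+0+5·39·25=8435 → min 8435.
Length 5: M₁..M₅: k=1: 0+12725+41·47·39=87878; k=2: 9635+3560+41·5·39=21190; k=3: 19885+15600+41·50·39=115435; k=4: 13275+0+41·8·39=26067 → min 21190 | M₂..M₆: k=2: 0+8435+47·5·25=14310; k=3: 11750+17800+47·50·25=88300; k=4: 3880+7800+47·8·25=21080; k=5: 12725+0+47·39·25=58550 → min 14310.
Top-level splits: k=1: (M₁..M₁)·(M₂..M₆) → 0+14310+41·47·25 = 62485; k=2: (M₁..M₂)·(M₃..M₆) → 9635+8435+41·5·25 = 23195; k=3: (M₁..M₃)·(M₄..M₆) → 19885+17800+41·50·25 = 88935; k=4: (M₁..M₄)·(M₅..M₆) → 13275+7800+41·8·25 = 29275; k=5: (M₁..M₅)·(M₆..M₆) → 21190+0+41·39·25 = 61165.
Best split is after M₂, i.e. k = 2.

2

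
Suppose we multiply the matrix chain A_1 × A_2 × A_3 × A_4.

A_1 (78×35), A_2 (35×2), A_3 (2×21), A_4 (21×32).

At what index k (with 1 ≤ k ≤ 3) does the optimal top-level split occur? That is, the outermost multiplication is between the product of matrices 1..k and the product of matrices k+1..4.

2

Adjacent pairs: A_1A_2 = 78·35·2 = 5460; A_2A_3 = 35·2·21 = 1470; A_3A_4 = 2·21·32 = 1344.
Length 3: A_1..A_3: k=1: 0+1470+78·35·21=58800; k=2: 5460+0+78·2·21=8736 → min 8736 | A_2..A_4: k=2: 0+1344+35·2·32=3584; k=3: 1470+0+35·21·32=24990 → min 3584.
Top-level splits: k=1: (A_1..A_1)·(A_2..A_4) → 0+3584+78·35·32 = 90944; k=2: (A_1..A_2)·(A_3..A_4) → 5460+1344+78·2·32 = 11796; k=3: (A_1..A_3)·(A_4..A_4) → 8736+0+78·21·32 = 61152.
Best split is after A_2, i.e. k = 2.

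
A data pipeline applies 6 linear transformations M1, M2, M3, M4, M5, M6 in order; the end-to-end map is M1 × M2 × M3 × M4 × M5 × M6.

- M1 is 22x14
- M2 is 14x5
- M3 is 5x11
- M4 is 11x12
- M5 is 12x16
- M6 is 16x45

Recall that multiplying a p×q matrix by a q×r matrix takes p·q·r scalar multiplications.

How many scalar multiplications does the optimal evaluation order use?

11710

Adjacent pairs: M1M2 = 22·14·5 = 1540; M2M3 = 14·5·11 = 770; M3M4 = 5·11·12 = 660; M4M5 = 11·12·16 = 2112; M5M6 = 12·16·45 = 8640.
Length 3: M1..M3: k=1: 0+770+22·14·11=4158; k=2: 1540+0+22·5·11=2750 → min 2750 | M2..M4: k=2: 0+660+14·5·12=1500; k=3: 770+0+14·11·12=2618 → min 1500 | M3..M5: k=3: 0+2112+5·11·16=2992; k=4: 660+0+5·12·16=1620 → min 1620 | M4..M6: k=4: 0+8640+11·12·45=14580; k=5: 2112+0+11·16·45=10032 → min 10032.
Length 4: M1..M4: k=1: 0+1500+22·14·12=5196; k=2: 1540+660+22·5·12=3520; k=3: 2750+0+22·11·12=5654 → min 3520 | M2..M5: k=2: 0+1620+14·5·16=2740; k=3: 770+2112+14·11·16=5346; k=4: 1500+0+14·12·16=4188 → min 2740 | M3..M6: k=3: 0+10032+5·11·45=12507; k=4: 660+8640+5·12·45=12000; k=5: 1620+0+5·16·45=5220 → min 5220.
Length 5: M1..M5: k=1: 0+2740+22·14·16=7668; k=2: 1540+1620+22·5·16=4920; k=3: 2750+2112+22·11·16=8734; k=4: 3520+0+22·12·16=7744 → min 4920 | M2..M6: k=2: 0+5220+14·5·45=8370; k=3: 770+10032+14·11·45=17732; k=4: 1500+8640+14·12·45=17700; k=5: 2740+0+14·16·45=12820 → min 8370.
Length 6: M1..M6: k=1: 0+8370+22·14·45=22230; k=2: 1540+5220+22·5·45=11710; k=3: 2750+10032+22·11·45=23672; k=4: 3520+8640+22·12·45=24040; k=5: 4920+0+22·16·45=20760 → min 11710.
Optimal order: ((M1 × M2) × (((M3 × M4) × M5) × M6)) with cost 11710.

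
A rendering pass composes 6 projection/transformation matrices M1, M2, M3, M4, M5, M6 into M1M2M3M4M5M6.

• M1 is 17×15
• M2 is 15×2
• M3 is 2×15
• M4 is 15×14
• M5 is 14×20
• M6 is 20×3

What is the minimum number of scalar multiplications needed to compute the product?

Adjacent pairs: M1M2 = 17·15·2 = 510; M2M3 = 15·2·15 = 450; M3M4 = 2·15·14 = 420; M4M5 = 15·14·20 = 4200; M5M6 = 14·20·3 = 840.
Length 3: M1..M3: k=1: 0+450+17·15·15=4275; k=2: 510+0+17·2·15=1020 → min 1020 | M2..M4: k=2: 0+420+15·2·14=840; k=3: 450+0+15·15·14=3600 → min 840 | M3..M5: k=3: 0+4200+2·15·20=4800; k=4: 420+0+2·14·20=980 → min 980 | M4..M6: k=4: 0+840+15·14·3=1470; k=5: 4200+0+15·20·3=5100 → min 1470.
Length 4: M1..M4: k=1: 0+840+17·15·14=4410; k=2: 510+420+17·2·14=1406; k=3: 1020+0+17·15·14=4590 → min 1406 | M2..M5: k=2: 0+980+15·2·20=1580; k=3: 450+4200+15·15·20=9150; k=4: 840+0+15·14·20=5040 → min 1580 | M3..M6: k=3: 0+1470+2·15·3=1560; k=4: 420+840+2·14·3=1344; k=5: 980+0+2·20·3=1100 → min 1100.
Length 5: M1..M5: k=1: 0+1580+17·15·20=6680; k=2: 510+980+17·2·20=2170; k=3: 1020+4200+17·15·20=10320; k=4: 1406+0+17·14·20=6166 → min 2170 | M2..M6: k=2: 0+1100+15·2·3=1190; k=3: 450+1470+15·15·3=2595; k=4: 840+840+15·14·3=2310; k=5: 1580+0+15·20·3=2480 → min 1190.
Length 6: M1..M6: k=1: 0+1190+17·15·3=1955; k=2: 510+1100+17·2·3=1712; k=3: 1020+1470+17·15·3=3255; k=4: 1406+840+17·14·3=2960; k=5: 2170+0+17·20·3=3190 → min 1712.
Optimal order: ((M1M2)(((M3M4)M5)M6)) with cost 1712.

1712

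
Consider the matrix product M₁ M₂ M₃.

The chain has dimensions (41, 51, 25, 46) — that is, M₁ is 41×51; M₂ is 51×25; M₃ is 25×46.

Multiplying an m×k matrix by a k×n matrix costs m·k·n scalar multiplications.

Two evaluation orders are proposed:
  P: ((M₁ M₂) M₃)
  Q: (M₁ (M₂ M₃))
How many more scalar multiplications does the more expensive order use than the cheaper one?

55411

Order P = ((M₁ M₂) M₃): (M₁ M₂): 41×51 by 51×25 → 41×25, cost 41·51·25 = 52275; ((M₁ M₂) M₃): 41×25 by 25×46 → 41×46, cost 41·25·46 = 47150; cumulative 99425. Total 99425.
Order Q = (M₁ (M₂ M₃)): (M₂ M₃): 51×25 by 25×46 → 51×46, cost 51·25·46 = 58650; (M₁ (M₂ M₃)): 41×51 by 51×46 → 41×46, cost 41·51·46 = 96186; cumulative 154836. Total 154836.
Difference: |99425 − 154836| = 55411.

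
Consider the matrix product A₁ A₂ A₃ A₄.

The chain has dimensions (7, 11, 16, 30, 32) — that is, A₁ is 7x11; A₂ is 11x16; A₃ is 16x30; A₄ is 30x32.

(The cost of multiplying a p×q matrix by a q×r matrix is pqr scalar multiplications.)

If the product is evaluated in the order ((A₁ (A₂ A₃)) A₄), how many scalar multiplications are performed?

14310

(A₂ A₃): 11×16 by 16×30 → 11×30, cost 11·16·30 = 5280
(A₁ (A₂ A₃)): 7×11 by 11×30 → 7×30, cost 7·11·30 = 2310; cumulative 7590
((A₁ (A₂ A₃)) A₄): 7×30 by 30×32 → 7×32, cost 7·30·32 = 6720; cumulative 14310
Total: 14310 scalar multiplications.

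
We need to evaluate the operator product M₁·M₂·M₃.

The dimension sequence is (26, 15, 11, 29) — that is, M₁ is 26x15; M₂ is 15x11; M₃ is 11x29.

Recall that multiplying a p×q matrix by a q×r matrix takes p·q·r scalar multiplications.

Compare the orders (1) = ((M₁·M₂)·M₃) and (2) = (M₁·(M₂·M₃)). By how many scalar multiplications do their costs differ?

Order (1) = ((M₁·M₂)·M₃): (M₁·M₂): 26×15 by 15×11 → 26×11, cost 26·15·11 = 4290; ((M₁·M₂)·M₃): 26×11 by 11×29 → 26×29, cost 26·11·29 = 8294; cumulative 12584. Total 12584.
Order (2) = (M₁·(M₂·M₃)): (M₂·M₃): 15×11 by 11×29 → 15×29, cost 15·11·29 = 4785; (M₁·(M₂·M₃)): 26×15 by 15×29 → 26×29, cost 26·15·29 = 11310; cumulative 16095. Total 16095.
Difference: |12584 − 16095| = 3511.

3511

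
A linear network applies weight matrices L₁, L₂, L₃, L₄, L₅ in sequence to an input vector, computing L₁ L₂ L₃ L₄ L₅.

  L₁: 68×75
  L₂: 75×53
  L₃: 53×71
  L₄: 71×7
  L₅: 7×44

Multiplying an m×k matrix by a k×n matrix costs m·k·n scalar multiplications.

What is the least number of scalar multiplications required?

Adjacent pairs: L₁L₂ = 68·75·53 = 270300; L₂L₃ = 75·53·71 = 282225; L₃L₄ = 53·71·7 = 26341; L₄L₅ = 71·7·44 = 21868.
Length 3: L₁..L₃: k=1: 0+282225+68·75·71=644325; k=2: 270300+0+68·53·71=526184 → min 526184 | L₂..L₄: k=2: 0+26341+75·53·7=54166; k=3: 282225+0+75·71·7=319500 → min 54166 | L₃..L₅: k=3: 0+21868+53·71·44=187440; k=4: 26341+0+53·7·44=42665 → min 42665.
Length 4: L₁..L₄: k=1: 0+54166+68·75·7=89866; k=2: 270300+26341+68·53·7=321869; k=3: 526184+0+68·71·7=559980 → min 89866 | L₂..L₅: k=2: 0+42665+75·53·44=217565; k=3: 282225+21868+75·71·44=538393; k=4: 54166+0+75·7·44=77266 → min 77266.
Length 5: L₁..L₅: k=1: 0+77266+68·75·44=301666; k=2: 270300+42665+68·53·44=471541; k=3: 526184+21868+68·71·44=760484; k=4: 89866+0+68·7·44=110810 → min 110810.
Optimal order: ((L₁ (L₂ (L₃ L₄))) L₅) with cost 110810.

110810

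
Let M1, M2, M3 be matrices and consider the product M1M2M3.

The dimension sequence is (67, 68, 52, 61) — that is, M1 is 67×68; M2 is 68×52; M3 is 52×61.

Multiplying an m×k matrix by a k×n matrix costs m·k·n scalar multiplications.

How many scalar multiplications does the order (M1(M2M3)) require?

493612

(M2M3): 68×52 by 52×61 → 68×61, cost 68·52·61 = 215696
(M1(M2M3)): 67×68 by 68×61 → 67×61, cost 67·68·61 = 277916; cumulative 493612
Total: 493612 scalar multiplications.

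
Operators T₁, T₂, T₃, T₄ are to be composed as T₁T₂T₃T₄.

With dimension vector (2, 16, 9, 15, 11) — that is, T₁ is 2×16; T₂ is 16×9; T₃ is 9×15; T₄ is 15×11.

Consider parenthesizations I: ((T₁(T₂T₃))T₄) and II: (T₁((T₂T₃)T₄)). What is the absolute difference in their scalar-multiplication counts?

Order I = ((T₁(T₂T₃))T₄): (T₂T₃): 16×9 by 9×15 → 16×15, cost 16·9·15 = 2160; (T₁(T₂T₃)): 2×16 by 16×15 → 2×15, cost 2·16·15 = 480; cumulative 2640; ((T₁(T₂T₃))T₄): 2×15 by 15×11 → 2×11, cost 2·15·11 = 330; cumulative 2970. Total 2970.
Order II = (T₁((T₂T₃)T₄)): (T₂T₃): 16×9 by 9×15 → 16×15, cost 16·9·15 = 2160; ((T₂T₃)T₄): 16×15 by 15×11 → 16×11, cost 16·15·11 = 2640; cumulative 4800; (T₁((T₂T₃)T₄)): 2×16 by 16×11 → 2×11, cost 2·16·11 = 352; cumulative 5152. Total 5152.
Difference: |2970 − 5152| = 2182.

2182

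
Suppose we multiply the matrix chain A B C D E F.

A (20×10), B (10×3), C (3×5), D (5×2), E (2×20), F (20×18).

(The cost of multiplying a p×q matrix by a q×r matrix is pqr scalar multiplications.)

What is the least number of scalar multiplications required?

Adjacent pairs: AB = 20·10·3 = 600; BC = 10·3·5 = 150; CD = 3·5·2 = 30; DE = 5·2·20 = 200; EF = 2·20·18 = 720.
Length 3: A..C: k=1: 0+150+20·10·5=1150; k=2: 600+0+20·3·5=900 → min 900 | B..D: k=2: 0+30+10·3·2=90; k=3: 150+0+10·5·2=250 → min 90 | C..E: k=3: 0+200+3·5·20=500; k=4: 30+0+3·2·20=150 → min 150 | D..F: k=4: 0+720+5·2·18=900; k=5: 200+0+5·20·18=2000 → min 900.
Length 4: A..D: k=1: 0+90+20·10·2=490; k=2: 600+30+20·3·2=750; k=3: 900+0+20·5·2=1100 → min 490 | B..E: k=2: 0+150+10·3·20=750; k=3: 150+200+10·5·20=1350; k=4: 90+0+10·2·20=490 → min 490 | C..F: k=3: 0+900+3·5·18=1170; k=4: 30+720+3·2·18=858; k=5: 150+0+3·20·18=1230 → min 858.
Length 5: A..E: k=1: 0+490+20·10·20=4490; k=2: 600+150+20·3·20=1950; k=3: 900+200+20·5·20=3100; k=4: 490+0+20·2·20=1290 → min 1290 | B..F: k=2: 0+858+10·3·18=1398; k=3: 150+900+10·5·18=1950; k=4: 90+720+10·2·18=1170; k=5: 490+0+10·20·18=4090 → min 1170.
Length 6: A..F: k=1: 0+1170+20·10·18=4770; k=2: 600+858+20·3·18=2538; k=3: 900+900+20·5·18=3600; k=4: 490+720+20·2·18=1930; k=5: 1290+0+20·20·18=8490 → min 1930.
Optimal order: ((A (B (C D))) (E F)) with cost 1930.

1930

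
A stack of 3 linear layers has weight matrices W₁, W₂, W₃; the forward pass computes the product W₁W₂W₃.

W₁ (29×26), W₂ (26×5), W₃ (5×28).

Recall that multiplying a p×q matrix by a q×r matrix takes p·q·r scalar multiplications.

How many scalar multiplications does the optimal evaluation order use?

Order (W₁(W₂W₃)): (W₂W₃): 26×5 by 5×28 → 26×28, cost 26·5·28 = 3640; (W₁(W₂W₃)): 29×26 by 26×28 → 29×28, cost 29·26·28 = 21112; cumulative 24752. Total 24752.
Order ((W₁W₂)W₃): (W₁W₂): 29×26 by 26×5 → 29×5, cost 29·26·5 = 3770; ((W₁W₂)W₃): 29×5 by 5×28 → 29×28, cost 29·5·28 = 4060; cumulative 7830. Total 7830.
Minimum: 7830.

7830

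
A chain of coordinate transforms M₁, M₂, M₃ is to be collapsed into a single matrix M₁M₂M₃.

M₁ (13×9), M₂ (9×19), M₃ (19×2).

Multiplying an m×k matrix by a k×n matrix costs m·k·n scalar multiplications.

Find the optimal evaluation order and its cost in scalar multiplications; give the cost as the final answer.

(M₁(M₂M₃)): cost 576.
((M₁M₂)M₃): cost 2717.
Optimal: (M₁(M₂M₃)) with cost 576.

576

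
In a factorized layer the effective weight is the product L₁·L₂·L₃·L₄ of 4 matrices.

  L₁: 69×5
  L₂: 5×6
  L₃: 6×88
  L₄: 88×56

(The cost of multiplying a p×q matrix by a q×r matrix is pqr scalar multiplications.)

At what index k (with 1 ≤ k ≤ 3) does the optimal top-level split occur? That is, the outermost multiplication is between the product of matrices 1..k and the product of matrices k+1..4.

1

Adjacent pairs: L₁L₂ = 69·5·6 = 2070; L₂L₃ = 5·6·88 = 2640; L₃L₄ = 6·88·56 = 29568.
Length 3: L₁..L₃: k=1: 0+2640+69·5·88=33000; k=2: 2070+0+69·6·88=38502 → min 33000 | L₂..L₄: k=2: 0+29568+5·6·56=31248; k=3: 2640+0+5·88·56=27280 → min 27280.
Top-level splits: k=1: (L₁..L₁)·(L₂..L₄) → 0+27280+69·5·56 = 46600; k=2: (L₁..L₂)·(L₃..L₄) → 2070+29568+69·6·56 = 54822; k=3: (L₁..L₃)·(L₄..L₄) → 33000+0+69·88·56 = 373032.
Best split is after L₁, i.e. k = 1.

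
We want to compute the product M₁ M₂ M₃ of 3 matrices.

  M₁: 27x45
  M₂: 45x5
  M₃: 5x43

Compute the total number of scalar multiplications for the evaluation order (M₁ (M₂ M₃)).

(M₂ M₃): 45×5 by 5×43 → 45×43, cost 45·5·43 = 9675
(M₁ (M₂ M₃)): 27×45 by 45×43 → 27×43, cost 27·45·43 = 52245; cumulative 61920
Total: 61920 scalar multiplications.

61920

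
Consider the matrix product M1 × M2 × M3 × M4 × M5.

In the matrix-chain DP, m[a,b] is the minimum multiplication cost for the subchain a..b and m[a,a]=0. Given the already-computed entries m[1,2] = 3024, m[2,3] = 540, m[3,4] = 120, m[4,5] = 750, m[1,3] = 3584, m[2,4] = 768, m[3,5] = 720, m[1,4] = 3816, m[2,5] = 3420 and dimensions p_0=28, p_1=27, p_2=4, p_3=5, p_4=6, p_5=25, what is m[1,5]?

6544

m[1,5] = min over k∈[1,4] of m[1,k]+m[k+1,5]+p_{0}·p_k·p_{5}.
k=1: 0 + 3420 + 28·27·25 = 22320; k=2: 3024 + 720 + 28·4·25 = 6544; k=3: 3584 + 750 + 28·5·25 = 7834; k=4: 3816 + 0 + 28·6·25 = 8016.
Minimum: 6544 at k=2.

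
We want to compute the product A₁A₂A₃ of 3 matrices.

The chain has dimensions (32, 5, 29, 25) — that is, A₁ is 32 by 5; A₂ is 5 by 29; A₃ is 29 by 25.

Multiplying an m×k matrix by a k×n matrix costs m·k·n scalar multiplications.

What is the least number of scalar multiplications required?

Order (A₁(A₂A₃)): (A₂A₃): 5×29 by 29×25 → 5×25, cost 5·29·25 = 3625; (A₁(A₂A₃)): 32×5 by 5×25 → 32×25, cost 32·5·25 = 4000; cumulative 7625. Total 7625.
Order ((A₁A₂)A₃): (A₁A₂): 32×5 by 5×29 → 32×29, cost 32·5·29 = 4640; ((A₁A₂)A₃): 32×29 by 29×25 → 32×25, cost 32·29·25 = 23200; cumulative 27840. Total 27840.
Minimum: 7625.

7625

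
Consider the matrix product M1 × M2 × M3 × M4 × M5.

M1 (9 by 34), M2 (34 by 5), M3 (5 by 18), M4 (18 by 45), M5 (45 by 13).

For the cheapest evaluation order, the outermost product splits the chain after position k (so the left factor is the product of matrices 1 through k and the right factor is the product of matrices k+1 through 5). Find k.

Adjacent pairs: M1M2 = 9·34·5 = 1530; M2M3 = 34·5·18 = 3060; M3M4 = 5·18·45 = 4050; M4M5 = 18·45·13 = 10530.
Length 3: M1..M3: k=1: 0+3060+9·34·18=8568; k=2: 1530+0+9·5·18=2340 → min 2340 | M2..M4: k=2: 0+4050+34·5·45=11700; k=3: 3060+0+34·18·45=30600 → min 11700 | M3..M5: k=3: 0+10530+5·18·13=11700; k=4: 4050+0+5·45·13=6975 → min 6975.
Length 4: M1..M4: k=1: 0+11700+9·34·45=25470; k=2: 1530+4050+9·5·45=7605; k=3: 2340+0+9·18·45=9630 → min 7605 | M2..M5: k=2: 0+6975+34·5·13=9185; k=3: 3060+10530+34·18·13=21546; k=4: 11700+0+34·45·13=31590 → min 9185.
Top-level splits: k=1: (M1..M1)·(M2..M5) → 0+9185+9·34·13 = 13163; k=2: (M1..M2)·(M3..M5) → 1530+6975+9·5·13 = 9090; k=3: (M1..M3)·(M4..M5) → 2340+10530+9·18·13 = 14976; k=4: (M1..M4)·(M5..M5) → 7605+0+9·45·13 = 12870.
Best split is after M2, i.e. k = 2.

2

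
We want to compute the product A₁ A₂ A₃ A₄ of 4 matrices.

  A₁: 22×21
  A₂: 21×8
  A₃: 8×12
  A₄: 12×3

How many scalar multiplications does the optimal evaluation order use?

Adjacent pairs: A₁A₂ = 22·21·8 = 3696; A₂A₃ = 21·8·12 = 2016; A₃A₄ = 8·12·3 = 288.
Length 3: A₁..A₃: k=1: 0+2016+22·21·12=7560; k=2: 3696+0+22·8·12=5808 → min 5808 | A₂..A₄: k=2: 0+288+21·8·3=792; k=3: 2016+0+21·12·3=2772 → min 792.
Length 4: A₁..A₄: k=1: 0+792+22·21·3=2178; k=2: 3696+288+22·8·3=4512; k=3: 5808+0+22·12·3=6600 → min 2178.
Optimal order: (A₁ (A₂ (A₃ A₄))) with cost 2178.

2178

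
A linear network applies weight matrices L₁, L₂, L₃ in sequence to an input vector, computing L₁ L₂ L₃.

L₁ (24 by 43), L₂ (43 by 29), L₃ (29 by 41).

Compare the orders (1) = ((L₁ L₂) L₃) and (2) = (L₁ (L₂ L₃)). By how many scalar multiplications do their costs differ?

Order (1) = ((L₁ L₂) L₃): (L₁ L₂): 24×43 by 43×29 → 24×29, cost 24·43·29 = 29928; ((L₁ L₂) L₃): 24×29 by 29×41 → 24×41, cost 24·29·41 = 28536; cumulative 58464. Total 58464.
Order (2) = (L₁ (L₂ L₃)): (L₂ L₃): 43×29 by 29×41 → 43×41, cost 43·29·41 = 51127; (L₁ (L₂ L₃)): 24×43 by 43×41 → 24×41, cost 24·43·41 = 42312; cumulative 93439. Total 93439.
Difference: |58464 − 93439| = 34975.

34975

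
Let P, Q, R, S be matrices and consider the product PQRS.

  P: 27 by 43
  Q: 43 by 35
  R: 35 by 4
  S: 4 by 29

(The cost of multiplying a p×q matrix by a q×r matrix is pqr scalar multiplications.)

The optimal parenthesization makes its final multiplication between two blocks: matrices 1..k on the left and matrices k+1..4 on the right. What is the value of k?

Adjacent pairs: PQ = 27·43·35 = 40635; QR = 43·35·4 = 6020; RS = 35·4·29 = 4060.
Length 3: P..R: k=1: 0+6020+27·43·4=10664; k=2: 40635+0+27·35·4=44415 → min 10664 | Q..S: k=2: 0+4060+43·35·29=47705; k=3: 6020+0+43·4·29=11008 → min 11008.
Top-level splits: k=1: (P..P)·(Q..S) → 0+11008+27·43·29 = 44677; k=2: (P..Q)·(R..S) → 40635+4060+27·35·29 = 72100; k=3: (P..R)·(S..S) → 10664+0+27·4·29 = 13796.
Best split is after R, i.e. k = 3.

3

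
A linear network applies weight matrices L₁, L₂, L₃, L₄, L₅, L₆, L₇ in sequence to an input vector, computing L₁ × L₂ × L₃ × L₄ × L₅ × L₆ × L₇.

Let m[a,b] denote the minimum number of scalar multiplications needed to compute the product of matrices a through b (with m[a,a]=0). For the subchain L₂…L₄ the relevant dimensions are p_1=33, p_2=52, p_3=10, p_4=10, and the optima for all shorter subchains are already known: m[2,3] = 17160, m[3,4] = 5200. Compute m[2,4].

20460

m[2,4] = min over k∈[2,3] of m[2,k]+m[k+1,4]+p_{1}·p_k·p_{4}.
k=2: 0 + 5200 + 33·52·10 = 22360; k=3: 17160 + 0 + 33·10·10 = 20460.
Minimum: 20460 at k=3.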